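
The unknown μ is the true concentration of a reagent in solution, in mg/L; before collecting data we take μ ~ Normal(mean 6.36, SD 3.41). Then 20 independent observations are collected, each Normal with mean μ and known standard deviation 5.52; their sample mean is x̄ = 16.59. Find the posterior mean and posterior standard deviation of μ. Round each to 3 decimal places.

Posterior mean ≈ 15.405; posterior SD ≈ 1.161

With known σ, the Normal prior is conjugate. Weight on the data is w = (n/σ²)/(n/σ² + 1/τ₀²) = 0.656375/(0.656375+0.0859986) = 0.88416.
Posterior mean = w·x̄ + (1−w)·μ₀ = 0.88416·16.59 + 0.11584·6.36 = 15.405. Posterior variance = 1/(0.656375+0.0859986) = 1.34703, so SD = 1.161.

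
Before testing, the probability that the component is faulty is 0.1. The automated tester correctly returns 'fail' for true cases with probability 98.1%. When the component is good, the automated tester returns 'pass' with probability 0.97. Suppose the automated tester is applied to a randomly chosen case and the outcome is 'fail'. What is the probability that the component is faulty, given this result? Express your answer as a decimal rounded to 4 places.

P(H | E) ≈ 0.7842

Write H for 'the component is faulty'. Prior odds H:¬H = 0.1/0.9 = 0.11111. For the 'fail' outcome, the likelihood ratio is 0.981/0.03 = 32.700.
Posterior odds = 0.11111 × 32.700 = 3.6333, so P(H|E) = 3.6333/(1+3.6333) = 0.7842.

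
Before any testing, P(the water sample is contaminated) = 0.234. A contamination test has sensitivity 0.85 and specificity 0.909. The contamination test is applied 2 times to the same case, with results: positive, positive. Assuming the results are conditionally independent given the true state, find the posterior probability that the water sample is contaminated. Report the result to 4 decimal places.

With H the event that the water sample is contaminated, the joint likelihood of the observed sequence is P(data|H) = 0.85·0.85 = 0.72250 and P(data|¬H) = 0.091·0.091 = 0.0082810.
Bayes: P(H|data) = 0.234·0.72250 / (0.234·0.72250 + 0.766·0.0082810) = 0.16906/0.17541 = 0.9638.

Posterior P(H) ≈ 0.9638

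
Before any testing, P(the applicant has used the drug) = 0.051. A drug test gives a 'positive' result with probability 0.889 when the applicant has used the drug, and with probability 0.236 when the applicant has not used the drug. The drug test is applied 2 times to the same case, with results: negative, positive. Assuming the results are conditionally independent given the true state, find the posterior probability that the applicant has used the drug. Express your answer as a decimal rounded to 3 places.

Let H be the event that the applicant has used the drug; start with P(H) = 0.051. P('positive'|H) = 0.889, P('positive'|¬H) = 0.236.
Update on result 1 ('negative'): P(H) ← 0.111·0.0510 / (0.111·0.0510 + 0.764·0.9490) = 0.0056610/0.73070 = 0.0077.
Update on result 2 ('positive'): P(H) ← 0.889·0.0077 / (0.889·0.0077 + 0.236·0.9923) = 0.0068874/0.24106 = 0.0286.

Posterior P(H) ≈ 0.029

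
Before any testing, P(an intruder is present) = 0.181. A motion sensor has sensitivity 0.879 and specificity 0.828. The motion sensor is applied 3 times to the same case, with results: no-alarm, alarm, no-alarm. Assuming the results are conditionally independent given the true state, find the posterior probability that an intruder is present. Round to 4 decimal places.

Posterior P(H) ≈ 0.0236

With H the event that an intruder is present, the joint likelihood of the observed sequence is P(data|H) = 0.121·0.879·0.121 = 0.012869 and P(data|¬H) = 0.828·0.172·0.828 = 0.11792.
Bayes: P(H|data) = 0.181·0.012869 / (0.181·0.012869 + 0.819·0.11792) = 0.0023294/0.098906 = 0.0236.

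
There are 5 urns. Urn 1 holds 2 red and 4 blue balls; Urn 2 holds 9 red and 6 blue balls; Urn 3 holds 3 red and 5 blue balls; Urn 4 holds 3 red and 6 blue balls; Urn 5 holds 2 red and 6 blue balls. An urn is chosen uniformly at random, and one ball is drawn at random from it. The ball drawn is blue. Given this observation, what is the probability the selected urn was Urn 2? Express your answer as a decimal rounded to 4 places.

Posterior probability ≈ 0.1287

P(blue|Urn 1) = 0.6667; P(blue|Urn 2) = 0.4; P(blue|Urn 3) = 0.625; P(blue|Urn 4) = 0.6667; P(blue|Urn 5) = 0.75.
Prior × likelihood for each source: 0.2·0.6667=0.1333, 0.2·0.4=0.08000, 0.2·0.625=0.1250, 0.2·0.6667=0.1333, 0.2·0.75=0.1500. Summing gives P(blue) = 0.62167.
P(Urn 2 | blue) = 0.08000 / 0.62167 = 0.1287.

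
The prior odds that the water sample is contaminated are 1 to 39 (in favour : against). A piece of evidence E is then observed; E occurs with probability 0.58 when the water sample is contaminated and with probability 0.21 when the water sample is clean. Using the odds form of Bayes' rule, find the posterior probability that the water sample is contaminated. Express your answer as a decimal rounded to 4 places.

Prior odds = 1/39 = 0.025641. In log-odds, ln(0.025641) = -3.6636.
Add log likelihood ratio: ln(2.7619) = 1.0159.
Posterior log-odds = -2.6476, so posterior odds = exp(-2.6476) = 0.070818. Converting, P(H|E) = 0.070818/1.0708 = 0.0661.

Posterior probability ≈ 0.0661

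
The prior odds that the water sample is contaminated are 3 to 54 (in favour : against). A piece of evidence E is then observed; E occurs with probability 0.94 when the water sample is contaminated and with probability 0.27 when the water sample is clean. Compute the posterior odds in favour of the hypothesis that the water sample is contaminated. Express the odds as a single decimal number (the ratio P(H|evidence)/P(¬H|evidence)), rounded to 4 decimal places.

Prior odds = 3/54 = 0.055556.
Likelihood ratio for E = 0.94/0.27 = 3.4815.
Posterior odds = prior odds × LR = 0.19342.

Posterior odds ≈ 0.1934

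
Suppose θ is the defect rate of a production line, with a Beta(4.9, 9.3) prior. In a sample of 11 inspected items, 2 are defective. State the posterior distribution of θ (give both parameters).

Posterior: Beta(6.9, 18.3)

The binomial likelihood is conjugate to the Beta prior: with 2 successes and 9 failures, the posterior is Beta(4.9+2, 9.3+9) = Beta(6.9, 18.3).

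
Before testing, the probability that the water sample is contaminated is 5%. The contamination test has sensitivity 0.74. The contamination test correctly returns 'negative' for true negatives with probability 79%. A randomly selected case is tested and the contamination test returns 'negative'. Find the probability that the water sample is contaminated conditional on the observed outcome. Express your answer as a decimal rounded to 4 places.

P(H | E) ≈ 0.0170

Let H be the event that the water sample is contaminated. P(H) = 0.05, so P(¬H) = 0.95. With E the 'negative' result, P(E|H) = 0.26 and P(E|¬H) = 0.79.
P(E) = 0.26·0.05 + 0.79·0.95 = 0.013000 + 0.75050 = 0.76350.
By Bayes' theorem, P(H|E) = 0.013000 / 0.76350 = 0.0170.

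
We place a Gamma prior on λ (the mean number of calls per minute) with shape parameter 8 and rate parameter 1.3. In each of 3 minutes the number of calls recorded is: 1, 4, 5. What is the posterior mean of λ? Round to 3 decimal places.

Total count ∑xᵢ = 10 over n = 3 minutes.
Gamma is conjugate to the Poisson likelihood: posterior is Gamma(shape = 8+10 = 18, rate = 1.3+3 = 4.3).
Posterior mean = shape/rate = 18/4.3 = 4.186.

Posterior mean ≈ 4.186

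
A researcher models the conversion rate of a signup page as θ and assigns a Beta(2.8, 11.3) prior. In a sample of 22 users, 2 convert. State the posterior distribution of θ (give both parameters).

Observing 2 successes and 20 failures updates Beta(2.8, 11.3) by adding the success and failure counts to the two shape parameters: α = 2.8+2 = 4.8, β = 11.3+20 = 31.3.

Posterior: Beta(4.8, 31.3)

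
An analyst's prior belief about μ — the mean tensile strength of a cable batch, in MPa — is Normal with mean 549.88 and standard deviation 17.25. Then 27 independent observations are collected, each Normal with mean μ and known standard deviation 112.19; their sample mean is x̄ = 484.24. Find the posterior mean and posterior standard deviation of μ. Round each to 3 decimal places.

Posterior mean ≈ 524.306; posterior SD ≈ 13.477

Prior precision 1/τ₀² = 1/17.25² = 0.00336064; data precision n/σ² = 27/112.19² = 0.00214514.
Posterior precision = 0.00336064 + 0.00214514 = 0.00550578, giving posterior SD = 1/√0.00550578 = 13.477.
Posterior mean = (0.00336064·549.88 + 0.00214514·484.24) / 0.00550578 = 524.306.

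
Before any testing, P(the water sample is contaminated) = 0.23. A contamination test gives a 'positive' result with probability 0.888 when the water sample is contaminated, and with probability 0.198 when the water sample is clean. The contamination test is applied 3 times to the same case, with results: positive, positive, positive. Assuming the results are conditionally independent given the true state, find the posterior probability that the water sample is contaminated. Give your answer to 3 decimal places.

Posterior P(H) ≈ 0.964

Let H be the event that the water sample is contaminated; start with P(H) = 0.23. P('positive'|H) = 0.888, P('positive'|¬H) = 0.198.
Update on result 1 ('positive'): P(H) ← 0.888·0.2300 / (0.888·0.2300 + 0.198·0.7700) = 0.20424/0.35670 = 0.5726.
Update on result 2 ('positive'): P(H) ← 0.888·0.5726 / (0.888·0.5726 + 0.198·0.4274) = 0.50845/0.59308 = 0.8573.
Update on result 3 ('positive'): P(H) ← 0.888·0.8573 / (0.888·0.8573 + 0.198·0.1427) = 0.76129/0.78954 = 0.9642.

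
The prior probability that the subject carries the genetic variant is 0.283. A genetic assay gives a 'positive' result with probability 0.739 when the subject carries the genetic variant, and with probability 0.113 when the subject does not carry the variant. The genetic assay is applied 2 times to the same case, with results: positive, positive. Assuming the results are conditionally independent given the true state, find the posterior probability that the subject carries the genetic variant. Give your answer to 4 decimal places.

Posterior P(H) ≈ 0.9441

With H the event that the subject carries the genetic variant, the joint likelihood of the observed sequence is P(data|H) = 0.739·0.739 = 0.54612 and P(data|¬H) = 0.113·0.113 = 0.012769.
Bayes: P(H|data) = 0.283·0.54612 / (0.283·0.54612 + 0.717·0.012769) = 0.15455/0.16371 = 0.9441.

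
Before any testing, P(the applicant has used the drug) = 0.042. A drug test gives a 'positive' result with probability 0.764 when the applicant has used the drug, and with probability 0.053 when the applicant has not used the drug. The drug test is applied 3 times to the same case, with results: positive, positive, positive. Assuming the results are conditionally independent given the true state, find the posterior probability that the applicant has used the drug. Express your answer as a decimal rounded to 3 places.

Posterior P(H) ≈ 0.992

Let H be the event that the applicant has used the drug; start with P(H) = 0.042. P('positive'|H) = 0.764, P('positive'|¬H) = 0.053.
Update on result 1 ('positive'): P(H) ← 0.764·0.0420 / (0.764·0.0420 + 0.053·0.9580) = 0.032088/0.082862 = 0.3872.
Update on result 2 ('positive'): P(H) ← 0.764·0.3872 / (0.764·0.3872 + 0.053·0.6128) = 0.29586/0.32833 = 0.9011.
Update on result 3 ('positive'): P(H) ← 0.764·0.9011 / (0.764·0.9011 + 0.053·0.0989) = 0.68843/0.69367 = 0.9924.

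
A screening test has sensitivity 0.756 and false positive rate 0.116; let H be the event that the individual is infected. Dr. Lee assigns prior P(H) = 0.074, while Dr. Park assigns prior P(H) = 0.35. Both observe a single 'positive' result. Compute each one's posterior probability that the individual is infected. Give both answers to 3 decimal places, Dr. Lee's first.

Dr. Lee: 0.342; Dr. Park: 0.778

P('+'|H) = 0.756, P('+'|¬H) = 0.116.
Dr. Lee: numerator 0.756·0.074 = 0.055944; evidence = 0.055944+0.116·0.926 = 0.16336; posterior = 0.342.
Dr. Park: numerator 0.756·0.35 = 0.26460; evidence = 0.26460+0.116·0.65 = 0.34000; posterior = 0.778.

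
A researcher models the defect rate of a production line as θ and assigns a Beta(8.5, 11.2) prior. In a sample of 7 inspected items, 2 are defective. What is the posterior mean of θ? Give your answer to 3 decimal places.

Posterior mean ≈ 0.393

Observing 2 successes and 5 failures updates Beta(8.5, 11.2) by adding the success and failure counts to the two shape parameters: α = 8.5+2 = 10.5, β = 11.2+5 = 16.2.
Posterior mean = α/(α+β) = 10.5/26.7 = 0.393.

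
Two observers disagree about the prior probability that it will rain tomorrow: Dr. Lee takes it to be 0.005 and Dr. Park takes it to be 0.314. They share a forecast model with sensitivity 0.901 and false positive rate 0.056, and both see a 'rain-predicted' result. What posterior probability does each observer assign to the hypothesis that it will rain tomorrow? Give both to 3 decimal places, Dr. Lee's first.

The likelihood ratio for a 'rain-predicted' result is 0.901/0.056 = 16.089.
Dr. Lee: prior odds 0.005/0.995 = 0.0050251; posterior odds 0.080851; posterior probability 0.075.
Dr. Park: prior odds 0.314/0.686 = 0.45773; posterior odds 7.3645; posterior probability 0.880.

Dr. Lee: 0.075; Dr. Park: 0.880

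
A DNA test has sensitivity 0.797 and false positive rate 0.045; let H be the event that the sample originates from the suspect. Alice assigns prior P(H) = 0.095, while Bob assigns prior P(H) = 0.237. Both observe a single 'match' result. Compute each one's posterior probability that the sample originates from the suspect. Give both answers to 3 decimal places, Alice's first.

The likelihood ratio for a 'match' result is 0.797/0.045 = 17.711.
Alice: prior odds 0.095/0.905 = 0.10497; posterior odds 1.8592; posterior probability 0.650.
Bob: prior odds 0.237/0.763 = 0.31062; posterior odds 5.5014; posterior probability 0.846.

Alice: 0.650; Bob: 0.846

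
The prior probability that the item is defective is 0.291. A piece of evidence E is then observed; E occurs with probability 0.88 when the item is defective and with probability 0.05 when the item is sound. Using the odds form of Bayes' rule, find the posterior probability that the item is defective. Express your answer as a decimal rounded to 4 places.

Prior odds = 0.291/(1−0.291) = 0.41044. In log-odds, ln(0.41044) = -0.89053.
Add log likelihood ratio: ln(17.600) = 2.8679.
Posterior log-odds = 1.9774, so posterior odds = exp(1.9774) = 7.2237. Converting, P(H|E) = 7.2237/8.2237 = 0.8784.

Posterior probability ≈ 0.8784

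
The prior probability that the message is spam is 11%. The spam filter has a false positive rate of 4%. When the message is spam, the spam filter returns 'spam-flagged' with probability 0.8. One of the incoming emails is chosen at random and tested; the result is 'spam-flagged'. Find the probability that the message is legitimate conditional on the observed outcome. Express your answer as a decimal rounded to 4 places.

Write H for 'the message is spam'. Prior odds H:¬H = 0.11/0.89 = 0.12360. For the 'spam-flagged' outcome, the likelihood ratio is 0.8/0.04 = 20.000.
Posterior odds = 0.12360 × 20.000 = 2.4719, so P(H|E) = 2.4719/(1+2.4719) = 0.7120. Then P(¬H|E) = 1 − 0.7120 = 0.2880.

P(¬H | E) ≈ 0.2880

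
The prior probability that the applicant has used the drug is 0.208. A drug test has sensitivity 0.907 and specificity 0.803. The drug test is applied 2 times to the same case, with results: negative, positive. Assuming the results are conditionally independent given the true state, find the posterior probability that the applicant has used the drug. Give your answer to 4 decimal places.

With H the event that the applicant has used the drug, the joint likelihood of the observed sequence is P(data|H) = 0.093·0.907 = 0.084351 and P(data|¬H) = 0.803·0.197 = 0.15819.
Bayes: P(H|data) = 0.208·0.084351 / (0.208·0.084351 + 0.792·0.15819) = 0.017545/0.14283 = 0.1228.

Posterior P(H) ≈ 0.1228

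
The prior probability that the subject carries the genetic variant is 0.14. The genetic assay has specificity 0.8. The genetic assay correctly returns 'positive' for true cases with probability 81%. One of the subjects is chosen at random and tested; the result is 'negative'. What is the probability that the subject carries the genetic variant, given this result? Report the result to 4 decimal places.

Write H for 'the subject carries the genetic variant'. Prior odds H:¬H = 0.14/0.86 = 0.16279. For the 'negative' outcome, the likelihood ratio is 0.19/0.8 = 0.23750.
Posterior odds = 0.16279 × 0.23750 = 0.038663, so P(H|E) = 0.038663/(1+0.038663) = 0.0372.

P(H | E) ≈ 0.0372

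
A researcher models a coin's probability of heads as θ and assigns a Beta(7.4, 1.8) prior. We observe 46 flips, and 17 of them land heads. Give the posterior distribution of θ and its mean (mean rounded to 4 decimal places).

The binomial likelihood is conjugate to the Beta prior: with 17 successes and 29 failures, the posterior is Beta(7.4+17, 1.8+29) = Beta(24.4, 30.8).
E[θ | data] = 24.4/(24.4+30.8) = 0.4420.

Posterior: Beta(24.4, 30.8); mean ≈ 0.4420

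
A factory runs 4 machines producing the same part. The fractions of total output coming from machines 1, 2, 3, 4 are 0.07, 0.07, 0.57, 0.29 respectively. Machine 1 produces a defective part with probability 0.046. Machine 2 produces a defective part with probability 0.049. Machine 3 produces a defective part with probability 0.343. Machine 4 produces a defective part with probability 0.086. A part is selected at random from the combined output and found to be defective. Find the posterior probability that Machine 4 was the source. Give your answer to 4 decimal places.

Posterior probability ≈ 0.1098

Tabulate prior·likelihood by source: [1] prior 0.07, lik 0.046, product 0.003220; [2] prior 0.07, lik 0.049, product 0.003430; [3] prior 0.57, lik 0.343, product 0.1955; [4] prior 0.29, lik 0.086, product 0.02494.
Normalizing constant = 0.22710; the posterior for Machine 4 is its product over the sum, 0.02494/0.22710 = 0.1098.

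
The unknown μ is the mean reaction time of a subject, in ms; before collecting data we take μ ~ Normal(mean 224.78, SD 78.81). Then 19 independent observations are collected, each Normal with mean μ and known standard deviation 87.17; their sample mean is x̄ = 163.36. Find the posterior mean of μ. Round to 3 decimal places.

Prior precision 1/τ₀² = 1/78.81² = 0.00016100; data precision n/σ² = 19/87.17² = 0.00250046.
Posterior precision = 0.00016100 + 0.00250046 = 0.00266146.
Posterior mean = (0.00016100·224.78 + 0.00250046·163.36) / 0.00266146 = 167.076.

Posterior mean ≈ 167.076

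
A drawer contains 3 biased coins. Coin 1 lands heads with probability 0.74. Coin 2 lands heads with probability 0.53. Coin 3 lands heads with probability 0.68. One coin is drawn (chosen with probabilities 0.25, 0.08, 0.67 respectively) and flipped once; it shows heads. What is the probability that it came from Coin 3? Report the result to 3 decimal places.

Tabulate prior·likelihood by source: [1] prior 0.25, lik 0.74, product 0.1850; [2] prior 0.08, lik 0.53, product 0.04240; [3] prior 0.67, lik 0.68, product 0.4556.
Normalizing constant = 0.68300; the posterior for Coin 3 is its product over the sum, 0.4556/0.68300 = 0.667.

Posterior probability ≈ 0.667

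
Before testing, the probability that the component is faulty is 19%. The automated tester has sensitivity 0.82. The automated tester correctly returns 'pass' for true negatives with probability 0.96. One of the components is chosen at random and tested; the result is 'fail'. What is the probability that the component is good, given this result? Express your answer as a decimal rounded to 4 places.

Let H be the event that the component is faulty. P(H) = 0.19, so P(¬H) = 0.81. With E the 'fail' result, P(E|H) = 0.82 and P(E|¬H) = 0.04.
P(E) = 0.82·0.19 + 0.04·0.81 = 0.15580 + 0.032400 = 0.18820.
By Bayes' theorem, P(H|E) = 0.15580 / 0.18820 = 0.8278. Hence P(¬H|E) = 1 − 0.8278 = 0.1722.

P(¬H | E) ≈ 0.1722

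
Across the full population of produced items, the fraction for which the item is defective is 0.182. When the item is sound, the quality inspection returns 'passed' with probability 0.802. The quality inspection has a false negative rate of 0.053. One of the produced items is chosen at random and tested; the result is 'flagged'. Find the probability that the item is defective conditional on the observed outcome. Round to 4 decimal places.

P(H | E) ≈ 0.5155

Let H be the event that the item is defective. P(H) = 0.182, so P(¬H) = 0.818. With E the 'flagged' result, P(E|H) = 0.947 and P(E|¬H) = 0.198.
P(E) = 0.947·0.182 + 0.198·0.818 = 0.17235 + 0.16196 = 0.33432.
By Bayes' theorem, P(H|E) = 0.17235 / 0.33432 = 0.5155.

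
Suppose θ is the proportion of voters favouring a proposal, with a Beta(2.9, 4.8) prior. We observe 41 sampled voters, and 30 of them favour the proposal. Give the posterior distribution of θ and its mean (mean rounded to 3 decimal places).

Posterior: Beta(32.9, 15.8); mean ≈ 0.676

Observing 30 successes and 11 failures updates Beta(2.9, 4.8) by adding the success and failure counts to the two shape parameters: α = 2.9+30 = 32.9, β = 4.8+11 = 15.8.
E[θ | data] = 32.9/(32.9+15.8) = 0.676.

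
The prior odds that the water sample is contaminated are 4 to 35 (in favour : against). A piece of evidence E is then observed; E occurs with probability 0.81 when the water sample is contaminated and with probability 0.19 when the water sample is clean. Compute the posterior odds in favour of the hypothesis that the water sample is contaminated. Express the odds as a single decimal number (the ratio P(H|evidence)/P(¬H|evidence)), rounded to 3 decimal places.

Prior odds = 4/35 = 0.11429.
Likelihood ratio for E = 0.81/0.19 = 4.2632.
Posterior odds = prior odds × LR = 0.48722.

Posterior odds ≈ 0.487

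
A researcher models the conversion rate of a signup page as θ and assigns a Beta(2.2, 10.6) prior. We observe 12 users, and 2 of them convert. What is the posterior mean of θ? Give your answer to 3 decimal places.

Observing 2 successes and 10 failures updates Beta(2.2, 10.6) by adding the success and failure counts to the two shape parameters: α = 2.2+2 = 4.2, β = 10.6+10 = 20.6.
E[θ | data] = 4.2/(4.2+20.6) = 0.169.

Posterior mean ≈ 0.169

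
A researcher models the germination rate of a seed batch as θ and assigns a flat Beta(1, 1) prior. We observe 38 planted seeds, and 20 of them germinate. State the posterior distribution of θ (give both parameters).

Posterior: Beta(21, 19)

Observing 20 successes and 18 failures updates Beta(1, 1) by adding the success and failure counts to the two shape parameters: α = 1+20 = 21, β = 1+18 = 19.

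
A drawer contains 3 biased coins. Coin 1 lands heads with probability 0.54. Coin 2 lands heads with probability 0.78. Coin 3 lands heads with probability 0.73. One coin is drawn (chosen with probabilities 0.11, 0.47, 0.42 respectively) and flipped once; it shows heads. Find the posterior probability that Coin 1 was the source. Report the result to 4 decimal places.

Posterior probability ≈ 0.0811

Tabulate prior·likelihood by source: [1] prior 0.11, lik 0.54, product 0.05940; [2] prior 0.47, lik 0.78, product 0.3666; [3] prior 0.42, lik 0.73, product 0.3066.
Normalizing constant = 0.73260; the posterior for Coin 1 is its product over the sum, 0.05940/0.73260 = 0.0811.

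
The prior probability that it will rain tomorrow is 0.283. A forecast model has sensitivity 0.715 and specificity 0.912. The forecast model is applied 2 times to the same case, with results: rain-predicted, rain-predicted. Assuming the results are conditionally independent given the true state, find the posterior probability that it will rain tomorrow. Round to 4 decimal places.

Posterior P(H) ≈ 0.9630

Let H be the event that it will rain tomorrow; start with P(H) = 0.283. P('rain-predicted'|H) = 0.715, P('rain-predicted'|¬H) = 0.088.
Update on result 1 ('rain-predicted'): P(H) ← 0.715·0.2830 / (0.715·0.2830 + 0.088·0.7170) = 0.20234/0.26544 = 0.7623.
Update on result 2 ('rain-predicted'): P(H) ← 0.715·0.7623 / (0.715·0.7623 + 0.088·0.2377) = 0.54504/0.56596 = 0.9630.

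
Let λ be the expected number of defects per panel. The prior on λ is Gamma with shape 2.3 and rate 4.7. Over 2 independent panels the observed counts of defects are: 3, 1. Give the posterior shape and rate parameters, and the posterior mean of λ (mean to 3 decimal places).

Posterior: Gamma(shape=6.3, rate=6.7); mean ≈ 0.940

The Poisson likelihood adds the total count to the shape and the number of exposure periods to the rate. Here ∑xᵢ = 4 and n = 2, so shape 2.3→6.3 and rate 4.7→6.7.
E[λ | data] = 6.3/6.7 = 0.940.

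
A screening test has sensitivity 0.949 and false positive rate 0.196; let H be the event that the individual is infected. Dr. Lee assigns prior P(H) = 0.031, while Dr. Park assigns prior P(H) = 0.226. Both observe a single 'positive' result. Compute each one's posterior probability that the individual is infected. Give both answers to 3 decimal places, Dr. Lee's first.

Dr. Lee: 0.134; Dr. Park: 0.586

The likelihood ratio for a 'positive' result is 0.949/0.196 = 4.8418.
Dr. Lee: prior odds 0.031/0.969 = 0.031992; posterior odds 0.15490; posterior probability 0.134.
Dr. Park: prior odds 0.226/0.774 = 0.29199; posterior odds 1.4138; posterior probability 0.586.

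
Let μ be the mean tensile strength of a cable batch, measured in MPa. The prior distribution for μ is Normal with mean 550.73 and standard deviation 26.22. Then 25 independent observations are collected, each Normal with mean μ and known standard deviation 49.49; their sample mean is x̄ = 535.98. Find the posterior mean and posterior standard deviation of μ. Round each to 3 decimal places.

Posterior mean ≈ 537.820; posterior SD ≈ 9.260

Prior precision 1/τ₀² = 1/26.22² = 0.00145457; data precision n/σ² = 25/49.49² = 0.0102072.
Posterior precision = 0.00145457 + 0.0102072 = 0.0116617, giving posterior SD = 1/√0.0116617 = 9.260.
Posterior mean = (0.00145457·550.73 + 0.0102072·535.98) / 0.0116617 = 537.820.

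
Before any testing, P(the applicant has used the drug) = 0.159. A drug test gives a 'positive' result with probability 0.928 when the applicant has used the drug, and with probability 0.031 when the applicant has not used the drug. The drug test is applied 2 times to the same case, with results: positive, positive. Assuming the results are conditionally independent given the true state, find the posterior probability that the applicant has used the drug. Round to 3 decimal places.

Let H be the event that the applicant has used the drug; start with P(H) = 0.159. P('positive'|H) = 0.928, P('positive'|¬H) = 0.031.
Update on result 1 ('positive'): P(H) ← 0.928·0.1590 / (0.928·0.1590 + 0.031·0.8410) = 0.14755/0.17362 = 0.8498.
Update on result 2 ('positive'): P(H) ← 0.928·0.8498 / (0.928·0.8498 + 0.031·0.1502) = 0.78865/0.79331 = 0.9941.

Posterior P(H) ≈ 0.994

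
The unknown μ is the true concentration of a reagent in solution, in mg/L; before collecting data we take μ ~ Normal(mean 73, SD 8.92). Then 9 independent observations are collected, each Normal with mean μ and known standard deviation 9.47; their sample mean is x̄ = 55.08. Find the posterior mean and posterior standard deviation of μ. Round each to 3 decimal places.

Posterior mean ≈ 57.074; posterior SD ≈ 2.976

Prior precision 1/τ₀² = 1/8.92² = 0.0125681; data precision n/σ² = 9/9.47² = 0.100356.
Posterior precision = 0.0125681 + 0.100356 = 0.112924, giving posterior SD = 1/√0.112924 = 2.976.
Posterior mean = (0.0125681·73 + 0.100356·55.08) / 0.112924 = 57.074.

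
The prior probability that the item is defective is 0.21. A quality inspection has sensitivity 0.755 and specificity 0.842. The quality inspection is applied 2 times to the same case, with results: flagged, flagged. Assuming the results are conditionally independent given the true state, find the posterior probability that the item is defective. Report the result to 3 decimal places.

Posterior P(H) ≈ 0.859

With H the event that the item is defective, the joint likelihood of the observed sequence is P(data|H) = 0.755·0.755 = 0.57003 and P(data|¬H) = 0.158·0.158 = 0.024964.
Bayes: P(H|data) = 0.21·0.57003 / (0.21·0.57003 + 0.79·0.024964) = 0.11971/0.13943 = 0.8586.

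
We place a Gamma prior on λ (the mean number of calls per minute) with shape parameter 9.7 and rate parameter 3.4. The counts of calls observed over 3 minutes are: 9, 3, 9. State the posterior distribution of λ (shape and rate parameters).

Posterior: Gamma(shape=30.7, rate=6.4)

The Poisson likelihood adds the total count to the shape and the number of exposure periods to the rate. Here ∑xᵢ = 21 and n = 3, so shape 9.7→30.7 and rate 3.4→6.4.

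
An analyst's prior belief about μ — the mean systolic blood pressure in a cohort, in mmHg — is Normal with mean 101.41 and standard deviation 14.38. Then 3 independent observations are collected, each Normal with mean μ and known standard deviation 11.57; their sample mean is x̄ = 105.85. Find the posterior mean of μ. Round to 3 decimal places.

Posterior mean ≈ 105.062

Prior precision 1/τ₀² = 1/14.38² = 0.00483595; data precision n/σ² = 3/11.57² = 0.0224107.
Posterior precision = 0.00483595 + 0.0224107 = 0.0272466.
Posterior mean = (0.00483595·101.41 + 0.0224107·105.85) / 0.0272466 = 105.062.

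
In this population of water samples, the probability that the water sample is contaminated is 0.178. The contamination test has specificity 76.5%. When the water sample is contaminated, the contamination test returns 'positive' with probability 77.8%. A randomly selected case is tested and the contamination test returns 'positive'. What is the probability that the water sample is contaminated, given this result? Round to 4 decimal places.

Let H be the event that the water sample is contaminated. P(H) = 0.178, so P(¬H) = 0.822. With E the 'positive' result, P(E|H) = 0.778 and P(E|¬H) = 0.235.
P(E) = 0.778·0.178 + 0.235·0.822 = 0.13848 + 0.19317 = 0.33165.
By Bayes' theorem, P(H|E) = 0.13848 / 0.33165 = 0.4176.

P(H | E) ≈ 0.4176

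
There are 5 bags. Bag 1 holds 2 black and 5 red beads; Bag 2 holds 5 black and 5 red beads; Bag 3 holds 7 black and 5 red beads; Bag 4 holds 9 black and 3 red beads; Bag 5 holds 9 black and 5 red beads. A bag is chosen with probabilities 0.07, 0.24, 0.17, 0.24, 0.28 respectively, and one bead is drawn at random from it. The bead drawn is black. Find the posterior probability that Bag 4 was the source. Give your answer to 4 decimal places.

Posterior probability ≈ 0.3004

P(black|Bag 1) = 0.2857; P(black|Bag 2) = 0.5; P(black|Bag 3) = 0.5833; P(black|Bag 4) = 0.75; P(black|Bag 5) = 0.6429.
Prior × likelihood for each source: 0.07·0.2857=0.02000, 0.24·0.5=0.1200, 0.17·0.5833=0.09917, 0.24·0.75=0.1800, 0.28·0.6429=0.1800. Summing gives P(black) = 0.59917.
P(Bag 4 | black) = 0.1800 / 0.59917 = 0.3004.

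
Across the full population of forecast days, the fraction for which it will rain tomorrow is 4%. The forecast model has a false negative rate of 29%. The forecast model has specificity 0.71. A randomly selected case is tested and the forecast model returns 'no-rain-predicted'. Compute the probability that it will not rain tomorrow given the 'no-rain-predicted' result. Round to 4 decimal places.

Let H be the event that it will rain tomorrow. P(H) = 0.04, so P(¬H) = 0.96. With E the 'no-rain-predicted' result, P(E|H) = 0.29 and P(E|¬H) = 0.71.
P(E) = 0.29·0.04 + 0.71·0.96 = 0.011600 + 0.68160 = 0.69320.
By Bayes' theorem, P(H|E) = 0.011600 / 0.69320 = 0.0167. Hence P(¬H|E) = 1 − 0.0167 = 0.9833.

P(¬H | E) ≈ 0.9833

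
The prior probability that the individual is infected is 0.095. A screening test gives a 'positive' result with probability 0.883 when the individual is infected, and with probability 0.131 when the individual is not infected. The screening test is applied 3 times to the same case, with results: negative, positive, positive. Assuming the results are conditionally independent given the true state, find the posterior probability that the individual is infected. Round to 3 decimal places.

Posterior P(H) ≈ 0.391

Let H be the event that the individual is infected; start with P(H) = 0.095. P('positive'|H) = 0.883, P('positive'|¬H) = 0.131.
Update on result 1 ('negative'): P(H) ← 0.117·0.0950 / (0.117·0.0950 + 0.869·0.9050) = 0.011115/0.79756 = 0.0139.
Update on result 2 ('positive'): P(H) ← 0.883·0.0139 / (0.883·0.0139 + 0.131·0.9861) = 0.012306/0.14148 = 0.0870.
Update on result 3 ('positive'): P(H) ← 0.883·0.0870 / (0.883·0.0870 + 0.131·0.9130) = 0.076802/0.19641 = 0.3910.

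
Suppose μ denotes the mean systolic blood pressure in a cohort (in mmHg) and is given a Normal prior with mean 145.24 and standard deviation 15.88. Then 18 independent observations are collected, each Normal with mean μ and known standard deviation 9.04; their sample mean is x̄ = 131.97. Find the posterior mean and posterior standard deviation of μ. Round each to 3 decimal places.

Posterior mean ≈ 132.205; posterior SD ≈ 2.112

With known σ, the Normal prior is conjugate. Weight on the data is w = (n/σ²)/(n/σ² + 1/τ₀²) = 0.220260/(0.220260+0.00396551) = 0.98231.
Posterior mean = w·x̄ + (1−w)·μ₀ = 0.98231·131.97 + 0.017685·145.24 = 132.205. Posterior variance = 1/(0.220260+0.00396551) = 4.45980, so SD = 2.112.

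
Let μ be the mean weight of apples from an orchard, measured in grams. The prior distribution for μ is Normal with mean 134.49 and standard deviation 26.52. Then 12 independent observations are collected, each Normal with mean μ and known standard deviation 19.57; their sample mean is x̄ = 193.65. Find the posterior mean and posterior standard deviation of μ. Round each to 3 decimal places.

Posterior mean ≈ 191.082; posterior SD ≈ 5.525

Prior precision 1/τ₀² = 1/26.52² = 0.00142185; data precision n/σ² = 12/19.57² = 0.0313328.
Posterior precision = 0.00142185 + 0.0313328 = 0.0327547, giving posterior SD = 1/√0.0327547 = 5.525.
Posterior mean = (0.00142185·134.49 + 0.0313328·193.65) / 0.0327547 = 191.082.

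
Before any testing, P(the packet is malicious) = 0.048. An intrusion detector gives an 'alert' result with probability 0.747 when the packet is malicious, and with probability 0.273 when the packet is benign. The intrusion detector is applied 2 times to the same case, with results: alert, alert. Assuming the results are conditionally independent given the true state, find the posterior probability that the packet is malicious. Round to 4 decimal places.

Posterior P(H) ≈ 0.2740

Let H be the event that the packet is malicious; start with P(H) = 0.048. P('alert'|H) = 0.747, P('alert'|¬H) = 0.273.
Update on result 1 ('alert'): P(H) ← 0.747·0.0480 / (0.747·0.0480 + 0.273·0.9520) = 0.035856/0.29575 = 0.1212.
Update on result 2 ('alert'): P(H) ← 0.747·0.1212 / (0.747·0.1212 + 0.273·0.8788) = 0.090564/0.33047 = 0.2740.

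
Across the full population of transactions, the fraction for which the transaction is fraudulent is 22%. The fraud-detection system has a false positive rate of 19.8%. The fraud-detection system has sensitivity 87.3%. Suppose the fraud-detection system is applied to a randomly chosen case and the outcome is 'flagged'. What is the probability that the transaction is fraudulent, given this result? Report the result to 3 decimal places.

P(H | E) ≈ 0.554

Write H for 'the transaction is fraudulent'. Prior odds H:¬H = 0.22/0.78 = 0.28205. For the 'flagged' outcome, the likelihood ratio is 0.873/0.198 = 4.4091.
Posterior odds = 0.28205 × 4.4091 = 1.2436, so P(H|E) = 1.2436/(1+1.2436) = 0.554.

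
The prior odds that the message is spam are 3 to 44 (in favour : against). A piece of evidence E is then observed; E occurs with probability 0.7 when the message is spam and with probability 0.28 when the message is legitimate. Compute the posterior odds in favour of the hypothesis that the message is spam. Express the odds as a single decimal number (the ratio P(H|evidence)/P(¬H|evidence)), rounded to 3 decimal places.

Posterior odds ≈ 0.170

Prior odds = 3/44 = 0.068182.
Likelihood ratio for E = 0.7/0.28 = 2.5000.
Posterior odds = prior odds × LR = 0.17045.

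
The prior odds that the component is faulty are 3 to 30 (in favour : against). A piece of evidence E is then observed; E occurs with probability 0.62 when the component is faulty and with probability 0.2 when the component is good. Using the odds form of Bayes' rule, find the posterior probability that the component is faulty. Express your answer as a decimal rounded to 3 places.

Posterior probability ≈ 0.237

Prior odds = 3/30 = 0.10000.
Likelihood ratio for E = 0.62/0.2 = 3.1000.
Posterior odds = prior odds × LR = 0.31000.
Posterior probability = odds/(1+odds) = 0.31000/1.3100 = 0.237.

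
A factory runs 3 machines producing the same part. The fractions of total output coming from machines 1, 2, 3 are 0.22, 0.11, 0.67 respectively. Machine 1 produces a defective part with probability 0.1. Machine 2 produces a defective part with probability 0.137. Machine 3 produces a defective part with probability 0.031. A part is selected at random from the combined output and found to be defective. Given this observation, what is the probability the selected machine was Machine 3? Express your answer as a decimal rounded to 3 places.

Posterior probability ≈ 0.359

P(defective|M1) = 0.1; P(defective|M2) = 0.137; P(defective|M3) = 0.031.
Prior × likelihood for each source: 0.22·0.1=0.02200, 0.11·0.137=0.01507, 0.67·0.031=0.02077. Summing gives P(defective) = 0.057840.
P(Machine 3 | defective) = 0.02077 / 0.057840 = 0.359.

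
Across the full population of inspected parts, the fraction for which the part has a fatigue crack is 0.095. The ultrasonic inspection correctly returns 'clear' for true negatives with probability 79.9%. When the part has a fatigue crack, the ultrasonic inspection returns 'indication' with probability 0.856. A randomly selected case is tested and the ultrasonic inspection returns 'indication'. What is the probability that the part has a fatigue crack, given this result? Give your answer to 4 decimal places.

P(H | E) ≈ 0.3089

Let H be the event that the part has a fatigue crack. P(H) = 0.095, so P(¬H) = 0.905. With E the 'indication' result, P(E|H) = 0.856 and P(E|¬H) = 0.201.
P(E) = 0.856·0.095 + 0.201·0.905 = 0.081320 + 0.18191 = 0.26323.
By Bayes' theorem, P(H|E) = 0.081320 / 0.26323 = 0.3089.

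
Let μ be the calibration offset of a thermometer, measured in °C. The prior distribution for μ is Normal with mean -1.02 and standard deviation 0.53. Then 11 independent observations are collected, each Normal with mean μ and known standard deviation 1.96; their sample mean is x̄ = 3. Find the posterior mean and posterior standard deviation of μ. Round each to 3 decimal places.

Prior precision 1/τ₀² = 1/0.53² = 3.55999; data precision n/σ² = 11/1.96² = 2.86339.
Posterior precision = 3.55999 + 2.86339 = 6.42338, giving posterior SD = 1/√6.42338 = 0.395.
Posterior mean = (3.55999·-1.02 + 2.86339·3) / 6.42338 = 0.772.

Posterior mean ≈ 0.772; posterior SD ≈ 0.395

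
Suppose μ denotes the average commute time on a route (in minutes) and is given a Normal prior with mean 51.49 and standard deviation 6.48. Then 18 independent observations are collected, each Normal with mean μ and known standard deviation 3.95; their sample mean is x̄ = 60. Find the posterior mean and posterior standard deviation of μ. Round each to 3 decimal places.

With known σ, the Normal prior is conjugate. Weight on the data is w = (n/σ²)/(n/σ² + 1/τ₀²) = 1.15366/(1.15366+0.0238150) = 0.97977.
Posterior mean = w·x̄ + (1−w)·μ₀ = 0.97977·60 + 0.020225·51.49 = 59.828. Posterior variance = 1/(1.15366+0.0238150) = 0.849274, so SD = 0.922.

Posterior mean ≈ 59.828; posterior SD ≈ 0.922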